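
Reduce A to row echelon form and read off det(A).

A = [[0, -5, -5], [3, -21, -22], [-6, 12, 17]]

Forward elimination:
R1 <-> R2   (pivot in column 1 was zero)
[  3  -21  -22 ]
[  0   -5   -5 ]
[ -6   12   17 ]
R3 <- R3 - (-2)*R1:  [   0  -30  -27 ]
R3 <- R3 - (6)*R2:  [ 0  0  3 ]
Upper-triangular form:
[ 3  -21  -22 ]
[ 0   -5   -5 ]
[ 0    0    3 ]
det(A) = (-1)^1 * (3) * (-5) * (3) = 45  (1 row swap -> sign -1)

det(A) = 45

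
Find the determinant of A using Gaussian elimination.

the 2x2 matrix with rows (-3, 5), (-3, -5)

det(A) = 30

Forward elimination:
R2 <- R2 - (1)*R1:  [   0  -10 ]
Upper-triangular form:
[ -3    5 ]
[  0  -10 ]
det(A) = (-1)^0 * (-3) * (-10) = 30  (0 row swaps -> sign +1)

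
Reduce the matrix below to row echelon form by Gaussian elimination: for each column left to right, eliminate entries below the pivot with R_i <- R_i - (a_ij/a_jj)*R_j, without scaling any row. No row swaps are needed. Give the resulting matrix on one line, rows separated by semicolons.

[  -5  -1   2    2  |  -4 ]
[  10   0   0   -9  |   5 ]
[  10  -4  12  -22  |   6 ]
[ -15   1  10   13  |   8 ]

REF = [-5 -1 2 2 -4; 0 -2 4 -5 -3; 0 0 4 -3 7; 0 0 0 6 -7]

Forward elimination:
R2 <- R2 - (-2)*R1:  [  0  -2   4  -5  -3 ]
R3 <- R3 - (-2)*R1:  [   0   -6   16  -18   -2 ]
R4 <- R4 - (3)*R1:  [  0   4   4   7  20 ]
R3 <- R3 - (3)*R2:  [  0   0   4  -3   7 ]
R4 <- R4 - (-2)*R2:  [  0   0  12  -3  14 ]
R4 <- R4 - (3)*R3:  [  0   0   0   6  -7 ]
Row echelon form:
[ -5  -1  2   2  |  -4 ]
[  0  -2  4  -5  |  -3 ]
[  0   0  4  -3  |   7 ]
[  0   0  0   6  |  -7 ]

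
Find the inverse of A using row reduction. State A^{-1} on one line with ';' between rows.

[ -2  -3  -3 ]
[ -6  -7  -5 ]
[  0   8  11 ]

inverse = [-37/20 9/20 -3/10; 33/10 -11/10 2/5; -12/5 4/5 -1/5]

Gauss-Jordan on [A | I]:
R1 <- (1/-2)*R1:  [    1   3/2   3/2  |  -1/2     0     0 ]
R2 <- R2 - (-6)*R1:  [  0   2   4  |  -3   1   0 ]
R2 <- (1/2)*R2:  [    0     1     2  |  -3/2   1/2     0 ]
R1 <- R1 - (3/2)*R2:  [    1     0  -3/2  |   7/4  -3/4     0 ]
R3 <- R3 - (8)*R2:  [  0   0  -5  |  12  -4   1 ]
R3 <- (1/-5)*R3:  [     0      0      1  |  -12/5    4/5   -1/5 ]
R1 <- R1 - (-3/2)*R3:  [      1       0       0  |  -37/20    9/20   -3/10 ]
R2 <- R2 - (2)*R3:  [      0       1       0  |   33/10  -11/10     2/5 ]
Right block of [I | A^{-1}] is the inverse:
[ -37/20    9/20  -3/10 ]
[  33/10  -11/10    2/5 ]
[  -12/5     4/5   -1/5 ]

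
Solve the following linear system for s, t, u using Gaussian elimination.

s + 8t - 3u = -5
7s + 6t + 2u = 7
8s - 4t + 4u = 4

Forward elimination on [A|b]:
R2 <- R2 - (7)*R1:  [   0  -50   23   42 ]
R3 <- R3 - (8)*R1:  [   0  -68   28   44 ]
R3 <- R3 - (34/25)*R2:  [       0        0   -82/25  -328/25 ]
Row echelon form:
[ 1    8      -3  |       -5 ]
[ 0  -50      23  |       42 ]
[ 0    0  -82/25  |  -328/25 ]
Back-substitution:
u = (-328/25) / (-82/25) = 4
t = (42 - (23)*(4)) / -50 = 1
s = (-5 - (8)*(1) - (-3)*(4)) / 1 = -1

(-1, 1, 4)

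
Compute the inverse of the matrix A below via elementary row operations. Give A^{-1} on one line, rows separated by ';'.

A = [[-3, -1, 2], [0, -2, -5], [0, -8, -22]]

inverse = [-1/3 19/6 -3/4; 0 -11/2 5/4; 0 2 -1/2]

Gauss-Jordan on [A | I]:
R1 <- (1/-3)*R1:  [    1   1/3  -2/3  |  -1/3     0     0 ]
R2 <- (1/-2)*R2:  [    0     1   5/2  |     0  -1/2     0 ]
R1 <- R1 - (1/3)*R2:  [    1     0  -3/2  |  -1/3   1/6     0 ]
R3 <- R3 - (-8)*R2:  [  0   0  -2  |   0  -4   1 ]
R3 <- (1/-2)*R3:  [    0     0     1  |     0     2  -1/2 ]
R1 <- R1 - (-3/2)*R3:  [    1     0     0  |  -1/3  19/6  -3/4 ]
R2 <- R2 - (5/2)*R3:  [     0      1      0  |      0  -11/2    5/4 ]
Right block of [I | A^{-1}] is the inverse:
[ -1/3   19/6  -3/4 ]
[    0  -11/2   5/4 ]
[    0      2  -1/2 ]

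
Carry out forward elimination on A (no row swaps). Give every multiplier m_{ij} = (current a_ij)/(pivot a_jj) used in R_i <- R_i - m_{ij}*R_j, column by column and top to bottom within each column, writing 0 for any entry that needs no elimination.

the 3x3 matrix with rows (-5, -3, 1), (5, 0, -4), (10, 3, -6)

multipliers: -1, -2, 1

Forward elimination:
R2 <- R2 - (-1)*R1:  [  0  -3  -3 ]
R3 <- R3 - (-2)*R1:  [  0  -3  -4 ]
R3 <- R3 - (1)*R2:  [  0   0  -1 ]
Multipliers (in order of application): m_{21} = -1, m_{31} = -2, m_{32} = 1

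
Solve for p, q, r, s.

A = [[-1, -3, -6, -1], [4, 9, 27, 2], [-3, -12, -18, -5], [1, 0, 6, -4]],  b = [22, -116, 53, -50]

Forward elimination on [A|b]:
R2 <- R2 - (-4)*R1:  [   0   -3    3   -2  -28 ]
R3 <- R3 - (3)*R1:  [   0   -3    0   -2  -13 ]
R4 <- R4 - (-1)*R1:  [   0   -3    0   -5  -28 ]
R3 <- R3 - (1)*R2:  [  0   0  -3   0  15 ]
R4 <- R4 - (1)*R2:  [  0   0  -3  -3   0 ]
R4 <- R4 - (1)*R3:  [   0    0    0   -3  -15 ]
Row echelon form:
[ -1  -3  -6  -1  |   22 ]
[  0  -3   3  -2  |  -28 ]
[  0   0  -3   0  |   15 ]
[  0   0   0  -3  |  -15 ]
Back-substitution:
s = (-15) / -3 = 5
r = (15) / -3 = -5
q = (-28 - (3)*(-5) - (-2)*(5)) / -3 = 1
p = (22 - (-3)*(1) - (-6)*(-5) - (-1)*(5)) / -1 = 0

(0, 1, -5, 5)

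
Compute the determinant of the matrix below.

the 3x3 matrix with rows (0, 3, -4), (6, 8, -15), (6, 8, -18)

det(A) = 54

Forward elimination:
R1 <-> R2   (pivot in column 1 was zero)
[ 6  8  -15 ]
[ 0  3   -4 ]
[ 6  8  -18 ]
R3 <- R3 - (1)*R1:  [  0   0  -3 ]
Upper-triangular form:
[ 6  8  -15 ]
[ 0  3   -4 ]
[ 0  0   -3 ]
det(A) = (-1)^1 * (6) * (3) * (-3) = 54  (1 row swap -> sign -1)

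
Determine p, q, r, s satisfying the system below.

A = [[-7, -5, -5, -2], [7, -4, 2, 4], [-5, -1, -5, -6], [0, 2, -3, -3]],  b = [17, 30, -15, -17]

(0, -4, -1, 4)

Forward elimination on [A|b]:
R2 <- R2 - (-1)*R1:  [  0  -9  -3   2  47 ]
R3 <- R3 - (5/7)*R1:  [      0    18/7   -10/7   -32/7  -190/7 ]
R3 <- R3 - (-2/7)*R2:  [     0      0  -16/7     -4  -96/7 ]
R4 <- R4 - (-2/9)*R2:  [     0      0  -11/3  -23/9  -59/9 ]
R4 <- R4 - (77/48)*R3:  [      0       0       0  139/36   139/9 ]
Row echelon form:
[ -7  -5     -5      -2  |     17 ]
[  0  -9     -3       2  |     47 ]
[  0   0  -16/7      -4  |  -96/7 ]
[  0   0      0  139/36  |  139/9 ]
Back-substitution:
s = (139/9) / (139/36) = 4
r = (-96/7 - (-4)*(4)) / (-16/7) = -1
q = (47 - (-3)*(-1) - (2)*(4)) / -9 = -4
p = (17 - (-5)*(-4) - (-5)*(-1) - (-2)*(4)) / -7 = 0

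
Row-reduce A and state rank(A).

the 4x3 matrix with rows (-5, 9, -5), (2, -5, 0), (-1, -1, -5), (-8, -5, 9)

rank(A) = 3

Row reduction:
R2 <- R2 - (-2/5)*R1:  [    0  -7/5    -2 ]
R3 <- R3 - (1/5)*R1:  [     0  -14/5     -4 ]
R4 <- R4 - (8/5)*R1:  [     0  -97/5     17 ]
R3 <- R3 - (2)*R2:  [ 0  0  0 ]
R4 <- R4 - (97/7)*R2:  [     0      0  313/7 ]
R3 <-> R4   (pivot in column 3 was zero)
[ -5     9     -5 ]
[  0  -7/5     -2 ]
[  0     0  313/7 ]
[  0     0      0 ]
Row echelon form:
[ -5     9     -5 ]
[  0  -7/5     -2 ]
[  0     0  313/7 ]
[  0     0      0 ]
Nonzero rows / pivot columns: 3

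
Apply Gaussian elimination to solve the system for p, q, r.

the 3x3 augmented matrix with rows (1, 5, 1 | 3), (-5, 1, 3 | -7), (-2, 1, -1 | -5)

Forward elimination on [A|b]:
R2 <- R2 - (-5)*R1:  [  0  26   8   8 ]
R3 <- R3 - (-2)*R1:  [  0  11   1   1 ]
R3 <- R3 - (11/26)*R2:  [      0       0  -31/13  -31/13 ]
Row echelon form:
[ 1   5       1  |       3 ]
[ 0  26       8  |       8 ]
[ 0   0  -31/13  |  -31/13 ]
Back-substitution:
r = (-31/13) / (-31/13) = 1
q = (8 - (8)*(1)) / 26 = 0
p = (3 - (5)*(0) - (1)*(1)) / 1 = 2

(2, 0, 1)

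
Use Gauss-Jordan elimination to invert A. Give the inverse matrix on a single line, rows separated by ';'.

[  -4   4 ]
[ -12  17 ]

inverse = [-17/20 1/5; -3/5 1/5]

Gauss-Jordan on [A | I]:
R1 <- (1/-4)*R1:  [    1    -1  |  -1/4     0 ]
R2 <- R2 - (-12)*R1:  [  0   5  |  -3   1 ]
R2 <- (1/5)*R2:  [    0     1  |  -3/5   1/5 ]
R1 <- R1 - (-1)*R2:  [      1       0  |  -17/20     1/5 ]
Right block of [I | A^{-1}] is the inverse:
[ -17/20  1/5 ]
[   -3/5  1/5 ]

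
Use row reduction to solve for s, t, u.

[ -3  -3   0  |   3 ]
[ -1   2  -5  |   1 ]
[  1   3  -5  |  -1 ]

Forward elimination on [A|b]:
R2 <- R2 - (1/3)*R1:  [  0   3  -5   0 ]
R3 <- R3 - (-1/3)*R1:  [  0   2  -5   0 ]
R3 <- R3 - (2/3)*R2:  [    0     0  -5/3     0 ]
Row echelon form:
[ -3  -3     0  |  3 ]
[  0   3    -5  |  0 ]
[  0   0  -5/3  |  0 ]
Back-substitution:
u = (0) / (-5/3) = 0
t = (0 - (-5)*(0)) / 3 = 0
s = (3 - (-3)*(0)) / -3 = -1

(-1, 0, 0)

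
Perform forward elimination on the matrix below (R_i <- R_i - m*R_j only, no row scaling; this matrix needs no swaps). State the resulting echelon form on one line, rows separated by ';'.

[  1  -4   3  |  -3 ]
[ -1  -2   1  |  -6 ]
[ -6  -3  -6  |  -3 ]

REF = [1 -4 3 -3; 0 -6 4 -9; 0 0 -6 39/2]

Forward elimination:
R2 <- R2 - (-1)*R1:  [  0  -6   4  -9 ]
R3 <- R3 - (-6)*R1:  [   0  -27   12  -21 ]
R3 <- R3 - (9/2)*R2:  [    0     0    -6  39/2 ]
Row echelon form:
[ 1  -4   3  |    -3 ]
[ 0  -6   4  |    -9 ]
[ 0   0  -6  |  39/2 ]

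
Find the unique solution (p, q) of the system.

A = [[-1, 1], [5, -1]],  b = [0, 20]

(5, 5)

Forward elimination on [A|b]:
R2 <- R2 - (-5)*R1:  [  0   4  20 ]
Row echelon form:
[ -1  1  |   0 ]
[  0  4  |  20 ]
Back-substitution:
q = (20) / 4 = 5
p = (0 - (1)*(5)) / -1 = 5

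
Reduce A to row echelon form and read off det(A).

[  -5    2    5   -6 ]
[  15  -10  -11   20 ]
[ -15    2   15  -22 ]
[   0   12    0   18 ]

det(A) = -480

Forward elimination:
R2 <- R2 - (-3)*R1:  [  0  -4   4   2 ]
R3 <- R3 - (3)*R1:  [  0  -4   0  -4 ]
R3 <- R3 - (1)*R2:  [  0   0  -4  -6 ]
R4 <- R4 - (-3)*R2:  [  0   0  12  24 ]
R4 <- R4 - (-3)*R3:  [ 0  0  0  6 ]
Upper-triangular form:
[ -5   2   5  -6 ]
[  0  -4   4   2 ]
[  0   0  -4  -6 ]
[  0   0   0   6 ]
det(A) = (-1)^0 * (-5) * (-4) * (-4) * (6) = -480  (0 row swaps -> sign +1)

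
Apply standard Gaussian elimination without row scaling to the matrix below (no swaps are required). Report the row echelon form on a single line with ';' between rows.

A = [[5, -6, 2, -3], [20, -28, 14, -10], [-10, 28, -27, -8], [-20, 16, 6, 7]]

REF = [5 -6 2 -3; 0 -4 6 2; 0 0 1 -6; 0 0 0 3]

Forward elimination:
R2 <- R2 - (4)*R1:  [  0  -4   6   2 ]
R3 <- R3 - (-2)*R1:  [   0   16  -23  -14 ]
R4 <- R4 - (-4)*R1:  [  0  -8  14  -5 ]
R3 <- R3 - (-4)*R2:  [  0   0   1  -6 ]
R4 <- R4 - (2)*R2:  [  0   0   2  -9 ]
R4 <- R4 - (2)*R3:  [ 0  0  0  3 ]
Row echelon form:
[ 5  -6  2  -3 ]
[ 0  -4  6   2 ]
[ 0   0  1  -6 ]
[ 0   0  0   3 ]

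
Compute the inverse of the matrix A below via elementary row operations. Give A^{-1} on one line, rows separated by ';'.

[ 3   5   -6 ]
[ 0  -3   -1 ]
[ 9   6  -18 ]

Gauss-Jordan on [A | I]:
R1 <- (1/3)*R1:  [   1  5/3   -2  |  1/3    0    0 ]
R3 <- R3 - (9)*R1:  [  0  -9   0  |  -3   0   1 ]
R2 <- (1/-3)*R2:  [    0     1   1/3  |     0  -1/3     0 ]
R1 <- R1 - (5/3)*R2:  [     1      0  -23/9  |    1/3    5/9      0 ]
R3 <- R3 - (-9)*R2:  [  0   0   3  |  -3  -3   1 ]
R3 <- (1/3)*R3:  [   0    0    1  |   -1   -1  1/3 ]
R1 <- R1 - (-23/9)*R3:  [     1      0      0  |  -20/9     -2  23/27 ]
R2 <- R2 - (1/3)*R3:  [    0     1     0  |   1/3     0  -1/9 ]
Right block of [I | A^{-1}] is the inverse:
[ -20/9  -2  23/27 ]
[   1/3   0   -1/9 ]
[    -1  -1    1/3 ]

inverse = [-20/9 -2 23/27; 1/3 0 -1/9; -1 -1 1/3]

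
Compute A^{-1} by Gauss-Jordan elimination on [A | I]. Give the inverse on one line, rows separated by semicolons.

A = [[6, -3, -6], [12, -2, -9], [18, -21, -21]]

inverse = [-49/48 7/16 5/48; 5/8 -1/8 -1/8; -3/2 1/2 1/6]

Gauss-Jordan on [A | I]:
R1 <- (1/6)*R1:  [    1  -1/2    -1  |   1/6     0     0 ]
R2 <- R2 - (12)*R1:  [  0   4   3  |  -2   1   0 ]
R3 <- R3 - (18)*R1:  [   0  -12   -3  |   -3    0    1 ]
R2 <- (1/4)*R2:  [    0     1   3/4  |  -1/2   1/4     0 ]
R1 <- R1 - (-1/2)*R2:  [     1      0   -5/8  |  -1/12    1/8      0 ]
R3 <- R3 - (-12)*R2:  [  0   0   6  |  -9   3   1 ]
R3 <- (1/6)*R3:  [    0     0     1  |  -3/2   1/2   1/6 ]
R1 <- R1 - (-5/8)*R3:  [      1       0       0  |  -49/48    7/16    5/48 ]
R2 <- R2 - (3/4)*R3:  [    0     1     0  |   5/8  -1/8  -1/8 ]
Right block of [I | A^{-1}] is the inverse:
[ -49/48  7/16  5/48 ]
[    5/8  -1/8  -1/8 ]
[   -3/2   1/2   1/6 ]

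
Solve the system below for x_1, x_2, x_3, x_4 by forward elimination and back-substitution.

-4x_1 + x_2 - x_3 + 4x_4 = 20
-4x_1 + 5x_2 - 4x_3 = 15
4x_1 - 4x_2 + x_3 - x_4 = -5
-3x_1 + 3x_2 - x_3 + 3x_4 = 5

Forward elimination on [A|b]:
R2 <- R2 - (1)*R1:  [  0   4  -3  -4  -5 ]
R3 <- R3 - (-1)*R1:  [  0  -3   0   3  15 ]
R4 <- R4 - (3/4)*R1:  [    0   9/4  -1/4     0   -10 ]
R3 <- R3 - (-3/4)*R2:  [    0     0  -9/4     0  45/4 ]
R4 <- R4 - (9/16)*R2:  [       0        0    23/16      9/4  -115/16 ]
R4 <- R4 - (-23/36)*R3:  [   0    0    0  9/4    0 ]
Row echelon form:
[ -4  1    -1    4  |    20 ]
[  0  4    -3   -4  |    -5 ]
[  0  0  -9/4    0  |  45/4 ]
[  0  0     0  9/4  |     0 ]
Back-substitution:
x_4 = (0) / (9/4) = 0
x_3 = (45/4) / (-9/4) = -5
x_2 = (-5 - (-3)*(-5) - (-4)*(0)) / 4 = -5
x_1 = (20 - (1)*(-5) - (-1)*(-5) - (4)*(0)) / -4 = -5

(-5, -5, -5, 0)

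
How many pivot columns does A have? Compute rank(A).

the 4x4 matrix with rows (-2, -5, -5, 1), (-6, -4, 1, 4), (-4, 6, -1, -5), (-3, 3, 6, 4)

rank(A) = 4

Row reduction:
R2 <- R2 - (3)*R1:  [  0  11  16   1 ]
R3 <- R3 - (2)*R1:  [  0  16   9  -7 ]
R4 <- R4 - (3/2)*R1:  [    0  21/2  27/2   5/2 ]
R3 <- R3 - (16/11)*R2:  [       0        0  -157/11   -93/11 ]
R4 <- R4 - (21/22)*R2:  [      0       0  -39/22   17/11 ]
R4 <- R4 - (39/314)*R3:  [       0        0        0  815/314 ]
Row echelon form:
[ -2  -5       -5        1 ]
[  0  11       16        1 ]
[  0   0  -157/11   -93/11 ]
[  0   0        0  815/314 ]
Nonzero rows / pivot columns: 4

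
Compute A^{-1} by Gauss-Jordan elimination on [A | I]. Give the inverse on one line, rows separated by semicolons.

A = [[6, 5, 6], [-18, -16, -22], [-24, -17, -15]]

inverse = [-67/9 -3/2 -7/9; 43/3 3 4/3; -13/3 -1 -1/3]

Gauss-Jordan on [A | I]:
R1 <- (1/6)*R1:  [   1  5/6    1  |  1/6    0    0 ]
R2 <- R2 - (-18)*R1:  [  0  -1  -4  |   3   1   0 ]
R3 <- R3 - (-24)*R1:  [ 0  3  9  |  4  0  1 ]
R2 <- (1/-1)*R2:  [  0   1   4  |  -3  -1   0 ]
R1 <- R1 - (5/6)*R2:  [    1     0  -7/3  |   8/3   5/6     0 ]
R3 <- R3 - (3)*R2:  [  0   0  -3  |  13   3   1 ]
R3 <- (1/-3)*R3:  [     0      0      1  |  -13/3     -1   -1/3 ]
R1 <- R1 - (-7/3)*R3:  [     1      0      0  |  -67/9   -3/2   -7/9 ]
R2 <- R2 - (4)*R3:  [    0     1     0  |  43/3     3   4/3 ]
Right block of [I | A^{-1}] is the inverse:
[ -67/9  -3/2  -7/9 ]
[  43/3     3   4/3 ]
[ -13/3    -1  -1/3 ]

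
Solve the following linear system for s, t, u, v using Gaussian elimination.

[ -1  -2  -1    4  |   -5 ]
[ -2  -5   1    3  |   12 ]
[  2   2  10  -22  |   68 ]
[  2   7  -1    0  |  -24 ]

(0, -3, 3, -2)

Forward elimination on [A|b]:
R2 <- R2 - (2)*R1:  [  0  -1   3  -5  22 ]
R3 <- R3 - (-2)*R1:  [   0   -2    8  -14   58 ]
R4 <- R4 - (-2)*R1:  [   0    3   -3    8  -34 ]
R3 <- R3 - (2)*R2:  [  0   0   2  -4  14 ]
R4 <- R4 - (-3)*R2:  [  0   0   6  -7  32 ]
R4 <- R4 - (3)*R3:  [   0    0    0    5  -10 ]
Row echelon form:
[ -1  -2  -1   4  |   -5 ]
[  0  -1   3  -5  |   22 ]
[  0   0   2  -4  |   14 ]
[  0   0   0   5  |  -10 ]
Back-substitution:
v = (-10) / 5 = -2
u = (14 - (-4)*(-2)) / 2 = 3
t = (22 - (3)*(3) - (-5)*(-2)) / -1 = -3
s = (-5 - (-2)*(-3) - (-1)*(3) - (4)*(-2)) / -1 = 0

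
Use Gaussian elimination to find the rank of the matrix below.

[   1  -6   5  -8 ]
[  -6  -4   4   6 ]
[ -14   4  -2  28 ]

Row reduction:
R2 <- R2 - (-6)*R1:  [   0  -40   34  -42 ]
R3 <- R3 - (-14)*R1:  [   0  -80   68  -84 ]
R3 <- R3 - (2)*R2:  [ 0  0  0  0 ]
Row echelon form:
[ 1   -6   5   -8 ]
[ 0  -40  34  -42 ]
[ 0    0   0    0 ]
Nonzero rows / pivot columns: 2

rank(A) = 2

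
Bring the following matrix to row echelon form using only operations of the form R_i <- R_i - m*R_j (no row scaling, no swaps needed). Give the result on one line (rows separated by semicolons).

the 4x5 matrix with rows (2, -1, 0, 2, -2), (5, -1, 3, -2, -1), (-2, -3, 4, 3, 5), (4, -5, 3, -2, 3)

Forward elimination:
R2 <- R2 - (5/2)*R1:  [   0  3/2    3   -7    4 ]
R3 <- R3 - (-1)*R1:  [  0  -4   4   5   3 ]
R4 <- R4 - (2)*R1:  [  0  -3   3  -6   7 ]
R3 <- R3 - (-8/3)*R2:  [     0      0     12  -41/3   41/3 ]
R4 <- R4 - (-2)*R2:  [   0    0    9  -20   15 ]
R4 <- R4 - (3/4)*R3:  [     0      0      0  -39/4   19/4 ]
Row echelon form:
[ 2   -1   0      2    -2 ]
[ 0  3/2   3     -7     4 ]
[ 0    0  12  -41/3  41/3 ]
[ 0    0   0  -39/4  19/4 ]

REF = [2 -1 0 2 -2; 0 3/2 3 -7 4; 0 0 12 -41/3 41/3; 0 0 0 -39/4 19/4]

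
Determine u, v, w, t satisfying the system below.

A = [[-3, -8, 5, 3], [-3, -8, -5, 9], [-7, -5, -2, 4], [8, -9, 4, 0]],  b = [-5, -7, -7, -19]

Forward elimination on [A|b]:
R2 <- R2 - (1)*R1:  [   0    0  -10    6   -2 ]
R3 <- R3 - (7/3)*R1:  [     0   41/3  -41/3     -3   14/3 ]
R4 <- R4 - (-8/3)*R1:  [     0  -91/3   52/3      8  -97/3 ]
R2 <-> R3   (pivot in column 2 was zero)
[ -3     -8      5   3     -5 ]
[  0   41/3  -41/3  -3   14/3 ]
[  0      0    -10   6     -2 ]
[  0  -91/3   52/3   8  -97/3 ]
R4 <- R4 - (-91/41)*R2:  [       0        0      -13    55/41  -901/41 ]
R4 <- R4 - (13/10)*R3:  [         0          0          0  -1324/205  -3972/205 ]
Row echelon form:
[ -3    -8      5          3  |         -5 ]
[  0  41/3  -41/3         -3  |       14/3 ]
[  0     0    -10          6  |         -2 ]
[  0     0      0  -1324/205  |  -3972/205 ]
Back-substitution:
t = (-3972/205) / (-1324/205) = 3
w = (-2 - (6)*(3)) / -10 = 2
v = (14/3 - (-41/3)*(2) - (-3)*(3)) / (41/3) = 3
u = (-5 - (-8)*(3) - (5)*(2) - (3)*(3)) / -3 = 0

(0, 3, 2, 3)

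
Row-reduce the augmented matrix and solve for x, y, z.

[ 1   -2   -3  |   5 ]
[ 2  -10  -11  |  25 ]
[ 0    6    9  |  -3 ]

Forward elimination on [A|b]:
R2 <- R2 - (2)*R1:  [  0  -6  -5  15 ]
R3 <- R3 - (-1)*R2:  [  0   0   4  12 ]
Row echelon form:
[ 1  -2  -3  |   5 ]
[ 0  -6  -5  |  15 ]
[ 0   0   4  |  12 ]
Back-substitution:
z = (12) / 4 = 3
y = (15 - (-5)*(3)) / -6 = -5
x = (5 - (-2)*(-5) - (-3)*(3)) / 1 = 4

(4, -5, 3)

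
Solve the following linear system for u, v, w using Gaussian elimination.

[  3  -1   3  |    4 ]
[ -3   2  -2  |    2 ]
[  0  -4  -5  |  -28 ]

(-2, 2, 4)

Forward elimination on [A|b]:
R2 <- R2 - (-1)*R1:  [ 0  1  1  6 ]
R3 <- R3 - (-4)*R2:  [  0   0  -1  -4 ]
Row echelon form:
[ 3  -1   3  |   4 ]
[ 0   1   1  |   6 ]
[ 0   0  -1  |  -4 ]
Back-substitution:
w = (-4) / -1 = 4
v = (6 - (1)*(4)) / 1 = 2
u = (4 - (-1)*(2) - (3)*(4)) / 3 = -2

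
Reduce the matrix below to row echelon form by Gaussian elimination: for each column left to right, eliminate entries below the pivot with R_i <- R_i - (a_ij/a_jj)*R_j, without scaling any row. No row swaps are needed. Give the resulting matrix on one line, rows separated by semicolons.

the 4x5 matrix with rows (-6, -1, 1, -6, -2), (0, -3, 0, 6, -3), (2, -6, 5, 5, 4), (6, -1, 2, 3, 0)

REF = [-6 -1 1 -6 -2; 0 -3 0 6 -3; 0 0 16/3 -29/3 29/3; 0 0 0 -25/16 -87/16]

Forward elimination:
R3 <- R3 - (-1/3)*R1:  [     0  -19/3   16/3      3   10/3 ]
R4 <- R4 - (-1)*R1:  [  0  -2   3  -3  -2 ]
R3 <- R3 - (19/9)*R2:  [     0      0   16/3  -29/3   29/3 ]
R4 <- R4 - (2/3)*R2:  [  0   0   3  -7   0 ]
R4 <- R4 - (9/16)*R3:  [      0       0       0  -25/16  -87/16 ]
Row echelon form:
[ -6  -1     1      -6      -2 ]
[  0  -3     0       6      -3 ]
[  0   0  16/3   -29/3    29/3 ]
[  0   0     0  -25/16  -87/16 ]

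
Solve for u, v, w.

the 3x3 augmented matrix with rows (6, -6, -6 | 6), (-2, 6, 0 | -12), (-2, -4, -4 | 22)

(-3, -3, -1)

Forward elimination on [A|b]:
R2 <- R2 - (-1/3)*R1:  [   0    4   -2  -10 ]
R3 <- R3 - (-1/3)*R1:  [  0  -6  -6  24 ]
R3 <- R3 - (-3/2)*R2:  [  0   0  -9   9 ]
Row echelon form:
[ 6  -6  -6  |    6 ]
[ 0   4  -2  |  -10 ]
[ 0   0  -9  |    9 ]
Back-substitution:
w = (9) / -9 = -1
v = (-10 - (-2)*(-1)) / 4 = -3
u = (6 - (-6)*(-3) - (-6)*(-1)) / 6 = -3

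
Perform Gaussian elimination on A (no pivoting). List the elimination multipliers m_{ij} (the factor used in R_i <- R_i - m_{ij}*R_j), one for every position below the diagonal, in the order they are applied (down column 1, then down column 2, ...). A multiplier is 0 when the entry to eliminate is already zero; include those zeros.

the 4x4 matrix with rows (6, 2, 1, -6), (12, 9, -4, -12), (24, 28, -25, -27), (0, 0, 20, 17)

Forward elimination:
R2 <- R2 - (2)*R1:  [  0   5  -6   0 ]
R3 <- R3 - (4)*R1:  [   0   20  -29   -3 ]
R4: entry in column 1 is already 0 -> m_{41} = 0 (no row operation needed)
R3 <- R3 - (4)*R2:  [  0   0  -5  -3 ]
R4: entry in column 2 is already 0 -> m_{42} = 0 (no row operation needed)
R4 <- R4 - (-4)*R3:  [ 0  0  0  5 ]
Multipliers (in order of application): m_{21} = 2, m_{31} = 4, m_{41} = 0, m_{32} = 4, m_{42} = 0, m_{43} = -4

multipliers: 2, 4, 0, 4, 0, -4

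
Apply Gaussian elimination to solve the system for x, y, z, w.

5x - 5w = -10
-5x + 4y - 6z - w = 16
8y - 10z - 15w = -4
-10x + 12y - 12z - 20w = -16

(0, -3, -5, 2)

Forward elimination on [A|b]:
R2 <- R2 - (-1)*R1:  [  0   4  -6  -6   6 ]
R4 <- R4 - (-2)*R1:  [   0   12  -12  -30  -36 ]
R3 <- R3 - (2)*R2:  [   0    0    2   -3  -16 ]
R4 <- R4 - (3)*R2:  [   0    0    6  -12  -54 ]
R4 <- R4 - (3)*R3:  [  0   0   0  -3  -6 ]
Row echelon form:
[ 5  0   0  -5  |  -10 ]
[ 0  4  -6  -6  |    6 ]
[ 0  0   2  -3  |  -16 ]
[ 0  0   0  -3  |   -6 ]
Back-substitution:
w = (-6) / -3 = 2
z = (-16 - (-3)*(2)) / 2 = -5
y = (6 - (-6)*(-5) - (-6)*(2)) / 4 = -3
x = (-10 - (-5)*(2)) / 5 = 0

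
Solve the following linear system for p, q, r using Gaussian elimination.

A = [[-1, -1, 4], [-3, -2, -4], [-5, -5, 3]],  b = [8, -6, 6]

Forward elimination on [A|b]:
R2 <- R2 - (3)*R1:  [   0    1  -16  -30 ]
R3 <- R3 - (5)*R1:  [   0    0  -17  -34 ]
Row echelon form:
[ -1  -1    4  |    8 ]
[  0   1  -16  |  -30 ]
[  0   0  -17  |  -34 ]
Back-substitution:
r = (-34) / -17 = 2
q = (-30 - (-16)*(2)) / 1 = 2
p = (8 - (-1)*(2) - (4)*(2)) / -1 = -2

(-2, 2, 2)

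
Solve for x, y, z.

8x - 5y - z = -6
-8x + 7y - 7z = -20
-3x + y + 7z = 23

(-1, -1, 3)

Forward elimination on [A|b]:
R2 <- R2 - (-1)*R1:  [   0    2   -8  -26 ]
R3 <- R3 - (-3/8)*R1:  [    0  -7/8  53/8  83/4 ]
R3 <- R3 - (-7/16)*R2:  [    0     0  25/8  75/8 ]
Row echelon form:
[ 8  -5    -1  |    -6 ]
[ 0   2    -8  |   -26 ]
[ 0   0  25/8  |  75/8 ]
Back-substitution:
z = (75/8) / (25/8) = 3
y = (-26 - (-8)*(3)) / 2 = -1
x = (-6 - (-5)*(-1) - (-1)*(3)) / 8 = -1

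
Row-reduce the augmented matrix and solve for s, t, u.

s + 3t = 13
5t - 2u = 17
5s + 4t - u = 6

(-2, 5, 4)

Forward elimination on [A|b]:
R3 <- R3 - (5)*R1:  [   0  -11   -1  -59 ]
R3 <- R3 - (-11/5)*R2:  [      0       0   -27/5  -108/5 ]
Row echelon form:
[ 1  3      0  |      13 ]
[ 0  5     -2  |      17 ]
[ 0  0  -27/5  |  -108/5 ]
Back-substitution:
u = (-108/5) / (-27/5) = 4
t = (17 - (-2)*(4)) / 5 = 5
s = (13 - (3)*(5)) / 1 = -2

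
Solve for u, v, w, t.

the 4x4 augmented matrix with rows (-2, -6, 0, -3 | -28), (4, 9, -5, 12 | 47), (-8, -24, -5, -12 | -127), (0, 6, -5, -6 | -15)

Forward elimination on [A|b]:
R2 <- R2 - (-2)*R1:  [  0  -3  -5   6  -9 ]
R3 <- R3 - (4)*R1:  [   0    0   -5    0  -15 ]
R4 <- R4 - (-2)*R2:  [   0    0  -15    6  -33 ]
R4 <- R4 - (3)*R3:  [  0   0   0   6  12 ]
Row echelon form:
[ -2  -6   0  -3  |  -28 ]
[  0  -3  -5   6  |   -9 ]
[  0   0  -5   0  |  -15 ]
[  0   0   0   6  |   12 ]
Back-substitution:
t = (12) / 6 = 2
w = (-15) / -5 = 3
v = (-9 - (-5)*(3) - (6)*(2)) / -3 = 2
u = (-28 - (-6)*(2) - (-3)*(2)) / -2 = 5

(5, 2, 3, 2)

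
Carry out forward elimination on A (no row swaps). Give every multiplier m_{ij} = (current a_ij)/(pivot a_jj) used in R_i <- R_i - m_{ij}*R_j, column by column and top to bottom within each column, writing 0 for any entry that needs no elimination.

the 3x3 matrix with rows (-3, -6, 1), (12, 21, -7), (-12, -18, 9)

Forward elimination:
R2 <- R2 - (-4)*R1:  [  0  -3  -3 ]
R3 <- R3 - (4)*R1:  [ 0  6  5 ]
R3 <- R3 - (-2)*R2:  [  0   0  -1 ]
Multipliers (in order of application): m_{21} = -4, m_{31} = 4, m_{32} = -2

multipliers: -4, 4, -2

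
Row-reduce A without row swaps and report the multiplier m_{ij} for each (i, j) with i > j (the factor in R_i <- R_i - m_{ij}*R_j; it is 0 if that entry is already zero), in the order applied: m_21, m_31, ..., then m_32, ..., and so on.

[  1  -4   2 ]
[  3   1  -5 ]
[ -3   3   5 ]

multipliers: 3, -3, -9/13

Forward elimination:
R2 <- R2 - (3)*R1:  [   0   13  -11 ]
R3 <- R3 - (-3)*R1:  [  0  -9  11 ]
R3 <- R3 - (-9/13)*R2:  [     0      0  44/13 ]
Multipliers (in order of application): m_{21} = 3, m_{31} = -3, m_{32} = -9/13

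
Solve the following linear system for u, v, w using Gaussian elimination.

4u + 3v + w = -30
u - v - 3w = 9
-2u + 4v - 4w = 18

Forward elimination on [A|b]:
R2 <- R2 - (1/4)*R1:  [     0   -7/4  -13/4   33/2 ]
R3 <- R3 - (-1/2)*R1:  [    0  11/2  -7/2     3 ]
R3 <- R3 - (-22/7)*R2:  [     0      0  -96/7  384/7 ]
Row echelon form:
[ 4     3      1  |    -30 ]
[ 0  -7/4  -13/4  |   33/2 ]
[ 0     0  -96/7  |  384/7 ]
Back-substitution:
w = (384/7) / (-96/7) = -4
v = (33/2 - (-13/4)*(-4)) / (-7/4) = -2
u = (-30 - (3)*(-2) - (1)*(-4)) / 4 = -5

(-5, -2, -4)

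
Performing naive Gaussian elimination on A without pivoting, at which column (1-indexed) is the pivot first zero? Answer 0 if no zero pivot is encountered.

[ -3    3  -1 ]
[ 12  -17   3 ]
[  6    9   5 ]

Naive forward elimination:
R2 <- R2 - (-4)*R1:  [  0  -5  -1 ]
R3 <- R3 - (-2)*R1:  [  0  15   3 ]
R3 <- R3 - (-3)*R2:  [ 0  0  0 ]
Matrix at this point:
[ -3   3  -1 ]
[  0  -5  -1 ]
[  0   0   0 ]
Pivot entry (3,3) in the last row is zero and there are no rows below to swap with -> zero pivot in column 3 (A is singular).

first zero-pivot column = 3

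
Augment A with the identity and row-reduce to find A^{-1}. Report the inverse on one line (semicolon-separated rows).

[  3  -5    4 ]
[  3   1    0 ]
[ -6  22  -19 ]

inverse = [19/54 7/54 2/27; -19/18 11/18 -2/9; -4/3 2/3 -1/3]

Gauss-Jordan on [A | I]:
R1 <- (1/3)*R1:  [    1  -5/3   4/3  |   1/3     0     0 ]
R2 <- R2 - (3)*R1:  [  0   6  -4  |  -1   1   0 ]
R3 <- R3 - (-6)*R1:  [   0   12  -11  |    2    0    1 ]
R2 <- (1/6)*R2:  [    0     1  -2/3  |  -1/6   1/6     0 ]
R1 <- R1 - (-5/3)*R2:  [    1     0   2/9  |  1/18  5/18     0 ]
R3 <- R3 - (12)*R2:  [  0   0  -3  |   4  -2   1 ]
R3 <- (1/-3)*R3:  [    0     0     1  |  -4/3   2/3  -1/3 ]
R1 <- R1 - (2/9)*R3:  [     1      0      0  |  19/54   7/54   2/27 ]
R2 <- R2 - (-2/3)*R3:  [      0       1       0  |  -19/18   11/18    -2/9 ]
Right block of [I | A^{-1}] is the inverse:
[  19/54   7/54  2/27 ]
[ -19/18  11/18  -2/9 ]
[   -4/3    2/3  -1/3 ]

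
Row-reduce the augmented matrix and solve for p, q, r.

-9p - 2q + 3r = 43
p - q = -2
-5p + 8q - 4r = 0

Forward elimination on [A|b]:
R2 <- R2 - (-1/9)*R1:  [     0  -11/9    1/3   25/9 ]
R3 <- R3 - (5/9)*R1:  [      0    82/9   -17/3  -215/9 ]
R3 <- R3 - (-82/11)*R2:  [      0       0  -35/11  -35/11 ]
Row echelon form:
[ -9     -2       3  |      43 ]
[  0  -11/9     1/3  |    25/9 ]
[  0      0  -35/11  |  -35/11 ]
Back-substitution:
r = (-35/11) / (-35/11) = 1
q = (25/9 - (1/3)*(1)) / (-11/9) = -2
p = (43 - (-2)*(-2) - (3)*(1)) / -9 = -4

(-4, -2, 1)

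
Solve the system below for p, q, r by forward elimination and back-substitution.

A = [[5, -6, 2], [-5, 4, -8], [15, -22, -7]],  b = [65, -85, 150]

Forward elimination on [A|b]:
R2 <- R2 - (-1)*R1:  [   0   -2   -6  -20 ]
R3 <- R3 - (3)*R1:  [   0   -4  -13  -45 ]
R3 <- R3 - (2)*R2:  [  0   0  -1  -5 ]
Row echelon form:
[ 5  -6   2  |   65 ]
[ 0  -2  -6  |  -20 ]
[ 0   0  -1  |   -5 ]
Back-substitution:
r = (-5) / -1 = 5
q = (-20 - (-6)*(5)) / -2 = -5
p = (65 - (-6)*(-5) - (2)*(5)) / 5 = 5

(5, -5, 5)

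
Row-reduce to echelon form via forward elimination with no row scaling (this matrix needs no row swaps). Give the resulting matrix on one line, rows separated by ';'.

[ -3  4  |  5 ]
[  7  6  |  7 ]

Forward elimination:
R2 <- R2 - (-7/3)*R1:  [    0  46/3  56/3 ]
Row echelon form:
[ -3     4  |     5 ]
[  0  46/3  |  56/3 ]

REF = [-3 4 5; 0 46/3 56/3]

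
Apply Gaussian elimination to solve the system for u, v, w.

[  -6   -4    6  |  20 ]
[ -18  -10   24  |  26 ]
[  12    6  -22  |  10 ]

(-4, -5, -4)

Forward elimination on [A|b]:
R2 <- R2 - (3)*R1:  [   0    2    6  -34 ]
R3 <- R3 - (-2)*R1:  [   0   -2  -10   50 ]
R3 <- R3 - (-1)*R2:  [  0   0  -4  16 ]
Row echelon form:
[ -6  -4   6  |   20 ]
[  0   2   6  |  -34 ]
[  0   0  -4  |   16 ]
Back-substitution:
w = (16) / -4 = -4
v = (-34 - (6)*(-4)) / 2 = -5
u = (20 - (-4)*(-5) - (6)*(-4)) / -6 = -4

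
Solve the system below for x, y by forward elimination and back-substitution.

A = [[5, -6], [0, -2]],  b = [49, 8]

Forward elimination on [A|b]:
Row echelon form:
[ 5  -6  |  49 ]
[ 0  -2  |   8 ]
Back-substitution:
y = (8) / -2 = -4
x = (49 - (-6)*(-4)) / 5 = 5

(5, -4)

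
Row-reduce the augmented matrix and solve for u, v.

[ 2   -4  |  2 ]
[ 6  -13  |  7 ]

(-1, -1)

Forward elimination on [A|b]:
R2 <- R2 - (3)*R1:  [  0  -1   1 ]
Row echelon form:
[ 2  -4  |  2 ]
[ 0  -1  |  1 ]
Back-substitution:
v = (1) / -1 = -1
u = (2 - (-4)*(-1)) / 2 = -1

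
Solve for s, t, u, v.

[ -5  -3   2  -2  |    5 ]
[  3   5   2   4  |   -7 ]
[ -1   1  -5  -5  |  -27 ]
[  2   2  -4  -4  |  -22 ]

(2, -5, 2, 2)

Forward elimination on [A|b]:
R2 <- R2 - (-3/5)*R1:  [    0  16/5  16/5  14/5    -4 ]
R3 <- R3 - (1/5)*R1:  [     0    8/5  -27/5  -23/5    -28 ]
R4 <- R4 - (-2/5)*R1:  [     0    4/5  -16/5  -24/5    -20 ]
R3 <- R3 - (1/2)*R2:  [   0    0   -7   -6  -26 ]
R4 <- R4 - (1/4)*R2:  [     0      0     -4  -11/2    -19 ]
R4 <- R4 - (4/7)*R3:  [      0       0       0  -29/14   -29/7 ]
Row echelon form:
[ -5    -3     2      -2  |      5 ]
[  0  16/5  16/5    14/5  |     -4 ]
[  0     0    -7      -6  |    -26 ]
[  0     0     0  -29/14  |  -29/7 ]
Back-substitution:
v = (-29/7) / (-29/14) = 2
u = (-26 - (-6)*(2)) / -7 = 2
t = (-4 - (16/5)*(2) - (14/5)*(2)) / (16/5) = -5
s = (5 - (-3)*(-5) - (2)*(2) - (-2)*(2)) / -5 = 2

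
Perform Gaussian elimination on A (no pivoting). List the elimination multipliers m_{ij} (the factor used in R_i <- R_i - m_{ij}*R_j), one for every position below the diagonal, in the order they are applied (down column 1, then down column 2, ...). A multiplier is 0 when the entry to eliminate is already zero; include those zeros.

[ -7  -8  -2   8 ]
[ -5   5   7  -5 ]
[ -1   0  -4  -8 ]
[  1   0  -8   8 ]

Forward elimination:
R2 <- R2 - (5/7)*R1:  [     0   75/7   59/7  -75/7 ]
R3 <- R3 - (1/7)*R1:  [     0    8/7  -26/7  -64/7 ]
R4 <- R4 - (-1/7)*R1:  [     0   -8/7  -58/7   64/7 ]
R3 <- R3 - (8/75)*R2:  [       0        0  -346/75       -8 ]
R4 <- R4 - (-8/75)*R2:  [       0        0  -554/75        8 ]
R4 <- R4 - (277/173)*R3:  [        0         0         0  3600/173 ]
Multipliers (in order of application): m_{21} = 5/7, m_{31} = 1/7, m_{41} = -1/7, m_{32} = 8/75, m_{42} = -8/75, m_{43} = 277/173

multipliers: 5/7, 1/7, -1/7, 8/75, -8/75, 277/173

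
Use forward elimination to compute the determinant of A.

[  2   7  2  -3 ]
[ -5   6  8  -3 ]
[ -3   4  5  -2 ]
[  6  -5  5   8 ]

Forward elimination:
R2 <- R2 - (-5/2)*R1:  [     0   47/2     13  -21/2 ]
R3 <- R3 - (-3/2)*R1:  [     0   29/2      8  -13/2 ]
R4 <- R4 - (3)*R1:  [   0  -26   -1   17 ]
R3 <- R3 - (29/47)*R2:  [     0      0  -1/47  -1/47 ]
R4 <- R4 - (-52/47)*R2:  [      0       0  629/47  253/47 ]
R4 <- R4 - (-629)*R3:  [  0   0   0  -8 ]
Upper-triangular form:
[ 2     7      2     -3 ]
[ 0  47/2     13  -21/2 ]
[ 0     0  -1/47  -1/47 ]
[ 0     0      0     -8 ]
det(A) = (-1)^0 * (2) * (47/2) * (-1/47) * (-8) = 8  (0 row swaps -> sign +1)

det(A) = 8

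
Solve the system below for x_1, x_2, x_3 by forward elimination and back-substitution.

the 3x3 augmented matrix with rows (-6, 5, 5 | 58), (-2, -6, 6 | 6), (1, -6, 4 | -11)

Forward elimination on [A|b]:
R2 <- R2 - (1/3)*R1:  [     0  -23/3   13/3  -40/3 ]
R3 <- R3 - (-1/6)*R1:  [     0  -31/6   29/6   -4/3 ]
R3 <- R3 - (31/46)*R2:  [      0       0   44/23  176/23 ]
Row echelon form:
[ -6      5      5  |      58 ]
[  0  -23/3   13/3  |   -40/3 ]
[  0      0  44/23  |  176/23 ]
Back-substitution:
x_3 = (176/23) / (44/23) = 4
x_2 = (-40/3 - (13/3)*(4)) / (-23/3) = 4
x_1 = (58 - (5)*(4) - (5)*(4)) / -6 = -3

(-3, 4, 4)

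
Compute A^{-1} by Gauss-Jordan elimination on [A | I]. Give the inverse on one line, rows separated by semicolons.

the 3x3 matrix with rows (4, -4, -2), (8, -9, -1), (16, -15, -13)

Gauss-Jordan on [A | I]:
R1 <- (1/4)*R1:  [    1    -1  -1/2  |   1/4     0     0 ]
R2 <- R2 - (8)*R1:  [  0  -1   3  |  -2   1   0 ]
R3 <- R3 - (16)*R1:  [  0   1  -5  |  -4   0   1 ]
R2 <- (1/-1)*R2:  [  0   1  -3  |   2  -1   0 ]
R1 <- R1 - (-1)*R2:  [    1     0  -7/2  |   9/4    -1     0 ]
R3 <- R3 - (1)*R2:  [  0   0  -2  |  -6   1   1 ]
R3 <- (1/-2)*R3:  [    0     0     1  |     3  -1/2  -1/2 ]
R1 <- R1 - (-7/2)*R3:  [     1      0      0  |   51/4  -11/4   -7/4 ]
R2 <- R2 - (-3)*R3:  [    0     1     0  |    11  -5/2  -3/2 ]
Right block of [I | A^{-1}] is the inverse:
[ 51/4  -11/4  -7/4 ]
[   11   -5/2  -3/2 ]
[    3   -1/2  -1/2 ]

inverse = [51/4 -11/4 -7/4; 11 -5/2 -3/2; 3 -1/2 -1/2]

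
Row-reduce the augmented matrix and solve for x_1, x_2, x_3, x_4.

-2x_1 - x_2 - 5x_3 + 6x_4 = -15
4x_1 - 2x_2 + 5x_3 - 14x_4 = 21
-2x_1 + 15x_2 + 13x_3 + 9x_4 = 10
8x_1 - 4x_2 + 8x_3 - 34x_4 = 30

(4, -2, 3, 1)

Forward elimination on [A|b]:
R2 <- R2 - (-2)*R1:  [  0  -4  -5  -2  -9 ]
R3 <- R3 - (1)*R1:  [  0  16  18   3  25 ]
R4 <- R4 - (-4)*R1:  [   0   -8  -12  -10  -30 ]
R3 <- R3 - (-4)*R2:  [   0    0   -2   -5  -11 ]
R4 <- R4 - (2)*R2:  [   0    0   -2   -6  -12 ]
R4 <- R4 - (1)*R3:  [  0   0   0  -1  -1 ]
Row echelon form:
[ -2  -1  -5   6  |  -15 ]
[  0  -4  -5  -2  |   -9 ]
[  0   0  -2  -5  |  -11 ]
[  0   0   0  -1  |   -1 ]
Back-substitution:
x_4 = (-1) / -1 = 1
x_3 = (-11 - (-5)*(1)) / -2 = 3
x_2 = (-9 - (-5)*(3) - (-2)*(1)) / -4 = -2
x_1 = (-15 - (-1)*(-2) - (-5)*(3) - (6)*(1)) / -2 = 4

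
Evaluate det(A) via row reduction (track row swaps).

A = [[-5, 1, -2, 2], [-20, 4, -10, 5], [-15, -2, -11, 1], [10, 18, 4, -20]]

Forward elimination:
R2 <- R2 - (4)*R1:  [  0   0  -2  -3 ]
R3 <- R3 - (3)*R1:  [  0  -5  -5  -5 ]
R4 <- R4 - (-2)*R1:  [   0   20    0  -16 ]
R2 <-> R3   (pivot in column 2 was zero)
[ -5   1  -2    2 ]
[  0  -5  -5   -5 ]
[  0   0  -2   -3 ]
[  0  20   0  -16 ]
R4 <- R4 - (-4)*R2:  [   0    0  -20  -36 ]
R4 <- R4 - (10)*R3:  [  0   0   0  -6 ]
Upper-triangular form:
[ -5   1  -2   2 ]
[  0  -5  -5  -5 ]
[  0   0  -2  -3 ]
[  0   0   0  -6 ]
det(A) = (-1)^1 * (-5) * (-5) * (-2) * (-6) = -300  (1 row swap -> sign -1)

det(A) = -300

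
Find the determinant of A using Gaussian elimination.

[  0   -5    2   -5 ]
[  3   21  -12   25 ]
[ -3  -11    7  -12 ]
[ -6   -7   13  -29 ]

Forward elimination:
R1 <-> R2   (pivot in column 1 was zero)
[  3   21  -12   25 ]
[  0   -5    2   -5 ]
[ -3  -11    7  -12 ]
[ -6   -7   13  -29 ]
R3 <- R3 - (-1)*R1:  [  0  10  -5  13 ]
R4 <- R4 - (-2)*R1:  [   0   35  -11   21 ]
R3 <- R3 - (-2)*R2:  [  0   0  -1   3 ]
R4 <- R4 - (-7)*R2:  [   0    0    3  -14 ]
R4 <- R4 - (-3)*R3:  [  0   0   0  -5 ]
Upper-triangular form:
[ 3  21  -12  25 ]
[ 0  -5    2  -5 ]
[ 0   0   -1   3 ]
[ 0   0    0  -5 ]
det(A) = (-1)^1 * (3) * (-5) * (-1) * (-5) = 75  (1 row swap -> sign -1)

det(A) = 75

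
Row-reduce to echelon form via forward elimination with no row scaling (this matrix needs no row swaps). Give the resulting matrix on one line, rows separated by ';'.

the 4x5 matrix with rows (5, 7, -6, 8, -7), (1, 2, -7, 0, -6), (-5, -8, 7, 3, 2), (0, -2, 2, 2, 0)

Forward elimination:
R2 <- R2 - (1/5)*R1:  [     0    3/5  -29/5   -8/5  -23/5 ]
R3 <- R3 - (-1)*R1:  [  0  -1   1  11  -5 ]
R3 <- R3 - (-5/3)*R2:  [     0      0  -26/3   25/3  -38/3 ]
R4 <- R4 - (-10/3)*R2:  [     0      0  -52/3  -10/3  -46/3 ]
R4 <- R4 - (2)*R3:  [   0    0    0  -20   10 ]
Row echelon form:
[ 5    7     -6     8     -7 ]
[ 0  3/5  -29/5  -8/5  -23/5 ]
[ 0    0  -26/3  25/3  -38/3 ]
[ 0    0      0   -20     10 ]

REF = [5 7 -6 8 -7; 0 3/5 -29/5 -8/5 -23/5; 0 0 -26/3 25/3 -38/3; 0 0 0 -20 10]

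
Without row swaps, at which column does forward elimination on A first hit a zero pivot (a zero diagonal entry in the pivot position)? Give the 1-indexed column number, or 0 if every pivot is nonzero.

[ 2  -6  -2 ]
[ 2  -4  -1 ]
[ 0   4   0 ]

first zero-pivot column = 0

Naive forward elimination:
R2 <- R2 - (1)*R1:  [ 0  2  1 ]
R3 <- R3 - (2)*R2:  [  0   0  -2 ]
All pivots nonzero; naive elimination completes without hitting a zero pivot.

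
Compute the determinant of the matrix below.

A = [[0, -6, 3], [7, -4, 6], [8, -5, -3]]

det(A) = -423

Forward elimination:
R1 <-> R2   (pivot in column 1 was zero)
[ 7  -4   6 ]
[ 0  -6   3 ]
[ 8  -5  -3 ]
R3 <- R3 - (8/7)*R1:  [     0   -3/7  -69/7 ]
R3 <- R3 - (1/14)*R2:  [       0        0  -141/14 ]
Upper-triangular form:
[ 7  -4        6 ]
[ 0  -6        3 ]
[ 0   0  -141/14 ]
det(A) = (-1)^1 * (7) * (-6) * (-141/14) = -423  (1 row swap -> sign -1)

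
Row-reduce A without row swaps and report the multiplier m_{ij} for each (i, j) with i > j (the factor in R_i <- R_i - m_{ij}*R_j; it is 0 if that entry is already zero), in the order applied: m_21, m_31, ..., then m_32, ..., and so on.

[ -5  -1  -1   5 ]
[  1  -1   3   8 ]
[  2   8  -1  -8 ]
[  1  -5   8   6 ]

Forward elimination:
R2 <- R2 - (-1/5)*R1:  [    0  -6/5  14/5     9 ]
R3 <- R3 - (-2/5)*R1:  [    0  38/5  -7/5    -6 ]
R4 <- R4 - (-1/5)*R1:  [     0  -26/5   39/5      7 ]
R3 <- R3 - (-19/3)*R2:  [    0     0  49/3    51 ]
R4 <- R4 - (13/3)*R2:  [     0      0  -13/3    -32 ]
R4 <- R4 - (-13/49)*R3:  [       0        0        0  -905/49 ]
Multipliers (in order of application): m_{21} = -1/5, m_{31} = -2/5, m_{41} = -1/5, m_{32} = -19/3, m_{42} = 13/3, m_{43} = -13/49

multipliers: -1/5, -2/5, -1/5, -19/3, 13/3, -13/49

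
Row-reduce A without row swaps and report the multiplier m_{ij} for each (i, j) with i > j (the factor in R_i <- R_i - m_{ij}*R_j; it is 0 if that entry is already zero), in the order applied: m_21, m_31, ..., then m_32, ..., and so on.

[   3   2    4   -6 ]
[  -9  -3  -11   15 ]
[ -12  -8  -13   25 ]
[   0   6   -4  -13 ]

multipliers: -3, -4, 0, 0, 2, -2

Forward elimination:
R2 <- R2 - (-3)*R1:  [  0   3   1  -3 ]
R3 <- R3 - (-4)*R1:  [ 0  0  3  1 ]
R4: entry in column 1 is already 0 -> m_{41} = 0 (no row operation needed)
R3: entry in column 2 is already 0 -> m_{32} = 0 (no row operation needed)
R4 <- R4 - (2)*R2:  [  0   0  -6  -7 ]
R4 <- R4 - (-2)*R3:  [  0   0   0  -5 ]
Multipliers (in order of application): m_{21} = -3, m_{31} = -4, m_{41} = 0, m_{32} = 0, m_{42} = 2, m_{43} = -2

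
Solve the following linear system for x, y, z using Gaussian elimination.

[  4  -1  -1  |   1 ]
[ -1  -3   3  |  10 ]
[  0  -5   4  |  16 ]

(-1, -4, -1)

Forward elimination on [A|b]:
R2 <- R2 - (-1/4)*R1:  [     0  -13/4   11/4   41/4 ]
R3 <- R3 - (20/13)*R2:  [     0      0  -3/13   3/13 ]
Row echelon form:
[ 4     -1     -1  |     1 ]
[ 0  -13/4   11/4  |  41/4 ]
[ 0      0  -3/13  |  3/13 ]
Back-substitution:
z = (3/13) / (-3/13) = -1
y = (41/4 - (11/4)*(-1)) / (-13/4) = -4
x = (1 - (-1)*(-4) - (-1)*(-1)) / 4 = -1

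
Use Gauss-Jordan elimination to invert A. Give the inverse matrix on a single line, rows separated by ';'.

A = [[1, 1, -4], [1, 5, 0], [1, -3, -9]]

Gauss-Jordan on [A | I]:
R2 <- R2 - (1)*R1:  [  0   4   4  |  -1   1   0 ]
R3 <- R3 - (1)*R1:  [  0  -4  -5  |  -1   0   1 ]
R2 <- (1/4)*R2:  [    0     1     1  |  -1/4   1/4     0 ]
R1 <- R1 - (1)*R2:  [    1     0    -5  |   5/4  -1/4     0 ]
R3 <- R3 - (-4)*R2:  [  0   0  -1  |  -2   1   1 ]
R3 <- (1/-1)*R3:  [  0   0   1  |   2  -1  -1 ]
R1 <- R1 - (-5)*R3:  [     1      0      0  |   45/4  -21/4     -5 ]
R2 <- R2 - (1)*R3:  [    0     1     0  |  -9/4   5/4     1 ]
Right block of [I | A^{-1}] is the inverse:
[ 45/4  -21/4  -5 ]
[ -9/4    5/4   1 ]
[    2     -1  -1 ]

inverse = [45/4 -21/4 -5; -9/4 5/4 1; 2 -1 -1]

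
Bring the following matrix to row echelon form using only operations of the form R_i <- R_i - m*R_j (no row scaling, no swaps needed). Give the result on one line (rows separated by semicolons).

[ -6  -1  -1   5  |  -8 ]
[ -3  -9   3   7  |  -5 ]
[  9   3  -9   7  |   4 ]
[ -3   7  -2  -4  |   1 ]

REF = [-6 -1 -1 5 -8; 0 -17/2 7/2 9/2 -1; 0 0 -168/17 260/17 -139/17; 0 0 0 -1/14 157/56]

Forward elimination:
R2 <- R2 - (1/2)*R1:  [     0  -17/2    7/2    9/2     -1 ]
R3 <- R3 - (-3/2)*R1:  [     0    3/2  -21/2   29/2     -8 ]
R4 <- R4 - (1/2)*R1:  [     0   15/2   -3/2  -13/2      5 ]
R3 <- R3 - (-3/17)*R2:  [       0        0  -168/17   260/17  -139/17 ]
R4 <- R4 - (-15/17)*R2:  [      0       0   27/17  -43/17   70/17 ]
R4 <- R4 - (-9/56)*R3:  [      0       0       0   -1/14  157/56 ]
Row echelon form:
[ -6     -1       -1       5  |       -8 ]
[  0  -17/2      7/2     9/2  |       -1 ]
[  0      0  -168/17  260/17  |  -139/17 ]
[  0      0        0   -1/14  |   157/56 ]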